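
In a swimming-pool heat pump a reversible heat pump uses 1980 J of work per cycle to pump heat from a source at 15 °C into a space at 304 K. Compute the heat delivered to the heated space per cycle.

Q_H ≈ 38000 J

T_C = 15 °C → 15 + 273.15 = 288.15 K.
For a reversible heat pump, COP_HP = T_H/(T_H − T_C) = 304.00/15.85 = 19.1798.
Q_H = COP_HP · W = 19.1798 × 1980 = 38000 J.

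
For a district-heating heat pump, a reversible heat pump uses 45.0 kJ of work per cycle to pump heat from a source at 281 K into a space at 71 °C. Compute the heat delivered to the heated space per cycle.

Q_H ≈ 245 kJ

T_H = 71 °C → 71 + 273.15 = 344.15 K.
The Carnot heat-pump COP is COP_HP = T_H/(T_H − T_C) = 344.15/63.15 = 5.4497.
Q_H = COP_HP · W = 5.4497 × 45.0 = 245 kJ.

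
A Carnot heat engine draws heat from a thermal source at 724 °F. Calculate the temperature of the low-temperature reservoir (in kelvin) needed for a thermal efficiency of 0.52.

T_C ≈ 316 K

T_H = 724 °F → (724 − 32) × 5/9 = 384.44 °C = 657.59 K.
From η = 1 − T_C/T_H, T_C = T_H·(1 − η) = 657.59 × (1 − 0.52) = 316 K.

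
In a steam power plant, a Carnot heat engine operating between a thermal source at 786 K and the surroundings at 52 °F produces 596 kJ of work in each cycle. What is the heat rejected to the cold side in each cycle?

T_C = 52 °F → (52 − 32) × 5/9 = 11.11 °C = 284.26 K.
Since the cycle is reversible, η = 1 − T_C/T_H = 1 − 284.26/786.00 = 0.6383.
Since Q_C/Q_H = T_C/T_H and Q_H = W/η, Q_C = W·T_C/(T_H − T_C) = 596 × 284.26/501.74 = 338 kJ.

Q_C ≈ 338 kJ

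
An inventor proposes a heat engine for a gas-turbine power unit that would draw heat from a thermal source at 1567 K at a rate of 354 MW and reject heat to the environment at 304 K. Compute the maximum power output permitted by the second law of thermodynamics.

The second-law ceiling is the Carnot efficiency, η_max = 1 − T_C/T_H = 1 − 304.00/1567.00 = 0.8060.
W_max = η_max · Q_H = 0.8060 × 354 = 285 MW.

Ẇ_max ≈ 285 MW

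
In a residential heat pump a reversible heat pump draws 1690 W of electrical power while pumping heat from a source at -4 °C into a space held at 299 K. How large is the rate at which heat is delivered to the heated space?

Q̇_H ≈ 16900 W

T_C = -4 °C → -4 + 273.15 = 269.15 K.
Reversible heating COP: COP_HP = T_H/(T_H − T_C) = 299.00/29.85 = 10.0168.
Q_H = COP_HP · W = 10.0168 × 1690 = 16900 W.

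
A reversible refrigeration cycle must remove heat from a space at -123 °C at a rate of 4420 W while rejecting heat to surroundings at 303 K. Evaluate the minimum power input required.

T_C = -123 °C → -123 + 273.15 = 150.15 K.
Carnot COP: COP_R = T_C/(T_H − T_C) = 150.15/152.85 = 0.9823.
W = Q_C/COP_R = 4420/0.9823 = 4500 W.

Ẇ_in ≈ 4500 W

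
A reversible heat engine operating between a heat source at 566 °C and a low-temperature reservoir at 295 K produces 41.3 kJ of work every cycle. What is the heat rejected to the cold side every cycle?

T_H = 566 °C → 566 + 273.15 = 839.15 K.
η_rev = 1 − T_C/T_H = 1 − 295.00/839.15 = 0.6485.
Since Q_C/Q_H = T_C/T_H and Q_H = W/η, Q_C = W·T_C/(T_H − T_C) = 41.3 × 295.00/544.15 = 22.4 kJ.

Q_C ≈ 22.4 kJ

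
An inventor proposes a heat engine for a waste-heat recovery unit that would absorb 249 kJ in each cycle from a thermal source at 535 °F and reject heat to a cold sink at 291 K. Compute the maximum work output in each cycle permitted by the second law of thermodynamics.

W_max ≈ 118 kJ

T_H = 535 °F → (535 − 32) × 5/9 = 279.44 °C = 552.59 K.
The second-law ceiling is the Carnot efficiency, η_max = 1 − T_C/T_H = 1 − 291.00/552.59 = 0.4734.
W_max = η_max · Q_H = 0.4734 × 249 = 118 kJ.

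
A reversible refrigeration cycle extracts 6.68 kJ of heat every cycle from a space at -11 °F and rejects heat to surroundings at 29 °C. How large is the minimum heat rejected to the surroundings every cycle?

T_H = 29 °C → 29 + 273.15 = 302.15 K.
T_C = -11 °F → (-11 − 32) × 5/9 = -23.89 °C = 249.26 K.
For a reversible cycle Q_H/Q_C = T_H/T_C, so Q_H = Q_C·T_H/T_C = 6.68 × 302.15/249.26 = 8.10 kJ.

Q_H ≈ 8.10 kJ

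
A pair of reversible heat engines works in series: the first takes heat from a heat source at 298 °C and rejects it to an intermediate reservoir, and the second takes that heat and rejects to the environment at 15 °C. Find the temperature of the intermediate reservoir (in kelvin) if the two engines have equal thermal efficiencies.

T_H = 298 °C → 298 + 273.15 = 571.15 K.
T_C = 15 °C → 15 + 273.15 = 288.15 K.
Equal efficiencies require 1 − T_m/T_H = 1 − T_C/T_m, i.e. T_m/T_H = T_C/T_m, so T_m = √(T_H·T_C) = √(571.15 × 288.15) = 406 K.

T_m ≈ 406 K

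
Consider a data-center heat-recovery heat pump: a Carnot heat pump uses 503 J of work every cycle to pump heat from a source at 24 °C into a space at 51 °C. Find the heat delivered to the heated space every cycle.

T_H = 51 °C → 51 + 273.15 = 324.15 K.
T_C = 24 °C → 24 + 273.15 = 297.15 K.
Reversible heating COP: COP_HP = T_H/(T_H − T_C) = 324.15/27.00 = 12.0056.
Q_H = COP_HP · W = 12.0056 × 503 = 6039 J.

Q_H ≈ 6039 J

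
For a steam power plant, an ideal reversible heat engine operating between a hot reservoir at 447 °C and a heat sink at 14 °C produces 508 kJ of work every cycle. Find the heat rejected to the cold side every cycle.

T_H = 447 °C → 447 + 273.15 = 720.15 K.
T_C = 14 °C → 14 + 273.15 = 287.15 K.
For a reversible engine, η = 1 − T_C/T_H = 1 − 287.15/720.15 = 0.6013.
Since Q_C/Q_H = T_C/T_H and Q_H = W/η, Q_C = W·T_C/(T_H − T_C) = 508 × 287.15/433.00 = 337 kJ.

Q_C ≈ 337 kJ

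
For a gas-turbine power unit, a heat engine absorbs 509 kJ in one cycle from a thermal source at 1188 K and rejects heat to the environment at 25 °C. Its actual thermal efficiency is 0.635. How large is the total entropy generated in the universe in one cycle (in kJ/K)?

ΔS_univ ≈ 0.195 kJ/K

T_C = 25 °C → 25 + 273.15 = 298.15 K.
W = η·Q_H = 0.635 × 509 = 323.2 kJ, so Q_C = Q_H − W = 185.8 kJ.
Reservoir entropy changes: ΔS_H = −Q_H/T_H = −509/1188.00 = -0.4285 kJ/K and ΔS_C = +Q_C/T_C = 185.8/298.15 = 0.6231 kJ/K.
ΔS_univ = −Q_H/T_H + Q_C/T_C = 0.195 kJ/K (> 0, since η = 0.635 < η_Carnot = 0.749).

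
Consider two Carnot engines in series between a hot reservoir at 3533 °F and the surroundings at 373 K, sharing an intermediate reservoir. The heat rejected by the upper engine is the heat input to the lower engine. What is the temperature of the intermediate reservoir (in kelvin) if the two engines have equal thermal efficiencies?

T_H = 3533 °F → (3533 − 32) × 5/9 = 1945.00 °C = 2218.15 K.
Equal efficiencies require 1 − T_m/T_H = 1 − T_C/T_m, i.e. T_m/T_H = T_C/T_m, so T_m = √(T_H·T_C) = √(2218.15 × 373.00) = 909.6 K.

T_m ≈ 909.6 K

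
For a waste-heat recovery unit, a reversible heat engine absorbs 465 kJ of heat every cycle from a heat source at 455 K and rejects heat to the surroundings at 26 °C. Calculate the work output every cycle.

T_C = 26 °C → 26 + 273.15 = 299.15 K.
η_rev = 1 − T_C/T_H = 1 − 299.15/455.00 = 0.3425.
W = η·Q_H = 0.3425 × 465 = 159 kJ.

W ≈ 159 kJ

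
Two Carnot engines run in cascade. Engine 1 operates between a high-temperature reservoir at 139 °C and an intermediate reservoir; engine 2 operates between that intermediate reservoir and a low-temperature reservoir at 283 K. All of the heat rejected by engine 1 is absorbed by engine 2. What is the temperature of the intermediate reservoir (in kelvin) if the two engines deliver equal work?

T_H = 139 °C → 139 + 273.15 = 412.15 K.
For reversible stages Q_m = Q_H·(T_m/T_H). Setting W₁ = Q_H(1 − T_m/T_H) equal to W₂ = Q_m(1 − T_C/T_m) = Q_H·(T_m − T_C)/T_H gives T_H − T_m = T_m − T_C, so T_m = (T_H + T_C)/2 = (412.15 + 283.00)/2 = 348 K.

T_m ≈ 348 K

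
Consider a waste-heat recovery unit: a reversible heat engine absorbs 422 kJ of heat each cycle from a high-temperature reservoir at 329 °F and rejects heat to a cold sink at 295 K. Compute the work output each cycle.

W ≈ 137.9 kJ

T_H = 329 °F → (329 − 32) × 5/9 = 165.00 °C = 438.15 K.
For a reversible engine, η = 1 − T_C/T_H = 1 − 295.00/438.15 = 0.3267.
W = η·Q_H = 0.3267 × 422 = 137.9 kJ.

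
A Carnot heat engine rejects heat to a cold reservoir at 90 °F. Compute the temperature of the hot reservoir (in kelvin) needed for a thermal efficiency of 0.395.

T_C = 90 °F → (90 − 32) × 5/9 = 32.22 °C = 305.37 K.
From η = 1 − T_C/T_H, solving for T_H gives T_H = T_C/(1 − η) = 305.37/(1 − 0.395) = 504.7 K.

T_H ≈ 504.7 K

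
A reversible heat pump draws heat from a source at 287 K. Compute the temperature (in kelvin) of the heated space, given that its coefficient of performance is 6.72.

T_H ≈ 337.2 K

COP_HP = T_H/(T_H − T_C) ⇒ T_H = T_C·COP_HP/(COP_HP − 1) = 287.00 × 6.72/(6.72 − 1) = 337.2 K.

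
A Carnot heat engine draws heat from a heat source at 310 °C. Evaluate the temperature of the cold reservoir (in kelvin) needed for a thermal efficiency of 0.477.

T_C ≈ 305 K

T_H = 310 °C → 310 + 273.15 = 583.15 K.
From η = 1 − T_C/T_H, T_C = T_H·(1 − η) = 583.15 × (1 − 0.477) = 305 K.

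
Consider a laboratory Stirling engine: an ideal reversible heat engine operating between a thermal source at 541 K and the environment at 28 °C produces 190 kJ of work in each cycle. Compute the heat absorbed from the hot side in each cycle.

T_C = 28 °C → 28 + 273.15 = 301.15 K.
Since the cycle is reversible, η = 1 − T_C/T_H = 1 − 301.15/541.00 = 0.4433.
Q_H = W/η = 190/0.4433 = 429 kJ.

Q_H ≈ 429 kJ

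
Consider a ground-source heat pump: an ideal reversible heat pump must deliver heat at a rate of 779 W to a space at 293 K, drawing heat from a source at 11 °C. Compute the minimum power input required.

Ẇ_in ≈ 23.53 W

T_C = 11 °C → 11 + 273.15 = 284.15 K.
Reversible heating COP: COP_HP = T_H/(T_H − T_C) = 293.00/8.85 = 33.1073.
W = Q_H/COP_HP = 779/33.1073 = 23.53 W.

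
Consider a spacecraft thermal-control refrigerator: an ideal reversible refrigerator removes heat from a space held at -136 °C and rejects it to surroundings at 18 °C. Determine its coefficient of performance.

T_H = 18 °C → 18 + 273.15 = 291.15 K.
T_C = -136 °C → -136 + 273.15 = 137.15 K.
Carnot COP: COP_R = T_C/(T_H − T_C) = 137.15/(291.15 − 137.15) = 0.891.

COP_R ≈ 0.891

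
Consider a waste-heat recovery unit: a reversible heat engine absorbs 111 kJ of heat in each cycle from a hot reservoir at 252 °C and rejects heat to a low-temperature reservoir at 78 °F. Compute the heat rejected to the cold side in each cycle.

T_H = 252 °C → 252 + 273.15 = 525.15 K.
T_C = 78 °F → (78 − 32) × 5/9 = 25.56 °C = 298.71 K.
Carnot efficiency: η = 1 − T_C/T_H = 1 − 298.71/525.15 = 0.4312.
For a reversible cycle Q_C/Q_H = T_C/T_H, so Q_C = 111 × 298.71/525.15 = 63.14 kJ.

Q_C ≈ 63.14 kJ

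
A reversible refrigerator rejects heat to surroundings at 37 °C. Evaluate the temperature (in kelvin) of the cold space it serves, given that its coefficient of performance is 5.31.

T_H = 37 °C → 37 + 273.15 = 310.15 K.
COP_R = T_C/(T_H − T_C) ⇒ T_C = T_H·COP_R/(1 + COP_R) = 310.15 × 5.31/(1 + 5.31) = 261 K.

T_C ≈ 261 K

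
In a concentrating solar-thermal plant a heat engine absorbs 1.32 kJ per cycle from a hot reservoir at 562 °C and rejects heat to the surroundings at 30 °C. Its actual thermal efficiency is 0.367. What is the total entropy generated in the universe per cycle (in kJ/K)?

T_H = 562 °C → 562 + 273.15 = 835.15 K.
T_C = 30 °C → 30 + 273.15 = 303.15 K.
W = η·Q_H = 0.367 × 1.32 = 0.4844 kJ, so Q_C = Q_H − W = 0.8356 kJ.
Entropy balance on the reservoirs: −Q_H/T_H = -0.001581 kJ/K, +Q_C/T_C = 0.002756 kJ/K.
ΔS_univ = −Q_H/T_H + Q_C/T_C = 0.00118 kJ/K (> 0, since η = 0.367 < η_Carnot = 0.637).

ΔS_univ ≈ 0.00118 kJ/K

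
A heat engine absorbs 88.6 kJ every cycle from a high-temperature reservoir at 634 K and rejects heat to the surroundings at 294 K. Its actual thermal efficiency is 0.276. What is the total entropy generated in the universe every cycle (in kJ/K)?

ΔS_univ ≈ 0.0784 kJ/K

W = η·Q_H = 0.276 × 88.6 = 24.45 kJ, so Q_C = Q_H − W = 64.15 kJ.
The hot reservoir loses entropy Q_H/T_H = 88.6/634.00 = 0.1397 kJ/K; the cold reservoir gains Q_C/T_C = 64.15/294.00 = 0.2182 kJ/K.
ΔS_univ = −Q_H/T_H + Q_C/T_C = 0.0784 kJ/K (> 0, since η = 0.276 < η_Carnot = 0.536).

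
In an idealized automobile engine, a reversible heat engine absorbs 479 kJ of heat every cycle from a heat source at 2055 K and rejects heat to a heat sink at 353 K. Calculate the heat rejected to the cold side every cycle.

Q_C ≈ 82.3 kJ

The Carnot efficiency is η = 1 − T_C/T_H = 1 − 353.00/2055.00 = 0.8282.
For a reversible cycle Q_C/Q_H = T_C/T_H, so Q_C = 479 × 353.00/2055.00 = 82.3 kJ.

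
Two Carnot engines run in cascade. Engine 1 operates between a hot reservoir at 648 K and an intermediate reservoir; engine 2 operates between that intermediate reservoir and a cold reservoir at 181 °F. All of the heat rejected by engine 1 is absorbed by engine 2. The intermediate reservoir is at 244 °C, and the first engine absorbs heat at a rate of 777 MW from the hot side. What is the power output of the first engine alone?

Ẇ₁ ≈ 157 MW

T_C = 181 °F → (181 − 32) × 5/9 = 82.78 °C = 355.93 K.
T_m = 244 °C → 244 + 273.15 = 517.15 K.
First-stage efficiency η₁ = 1 − T_m/T_H = 1 − 517.15/648.00 = 0.2019.
W₁ = η₁·Q_H = 0.2019 × 777 = 157 MW.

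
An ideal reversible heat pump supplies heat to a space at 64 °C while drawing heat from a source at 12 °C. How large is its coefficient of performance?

T_H = 64 °C → 64 + 273.15 = 337.15 K.
T_C = 12 °C → 12 + 273.15 = 285.15 K.
Reversible heating COP: COP_HP = T_H/(T_H − T_C) = 337.15/(337.15 − 285.15) = 6.48.

COP_HP ≈ 6.48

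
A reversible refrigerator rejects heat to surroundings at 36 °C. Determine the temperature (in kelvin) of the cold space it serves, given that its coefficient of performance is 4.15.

T_H = 36 °C → 36 + 273.15 = 309.15 K.
COP_R = T_C/(T_H − T_C) ⇒ T_C = T_H·COP_R/(1 + COP_R) = 309.15 × 4.15/(1 + 4.15) = 249.1 K.

T_C ≈ 249.1 K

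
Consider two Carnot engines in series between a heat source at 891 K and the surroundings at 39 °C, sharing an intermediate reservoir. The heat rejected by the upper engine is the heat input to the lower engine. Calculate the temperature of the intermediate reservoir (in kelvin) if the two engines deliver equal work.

T_C = 39 °C → 39 + 273.15 = 312.15 K.
For reversible stages Q_m = Q_H·(T_m/T_H). Setting W₁ = Q_H(1 − T_m/T_H) equal to W₂ = Q_m(1 − T_C/T_m) = Q_H·(T_m − T_C)/T_H gives T_H − T_m = T_m − T_C, so T_m = (T_H + T_C)/2 = (891.00 + 312.15)/2 = 602 K.

T_m ≈ 602 K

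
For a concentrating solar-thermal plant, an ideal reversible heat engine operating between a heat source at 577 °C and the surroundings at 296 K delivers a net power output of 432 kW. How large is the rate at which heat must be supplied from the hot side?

Q̇_H ≈ 662.8 kW

T_H = 577 °C → 577 + 273.15 = 850.15 K.
The Carnot efficiency is η = 1 − T_C/T_H = 1 − 296.00/850.15 = 0.6518.
Q_H = W/η = 432/0.6518 = 662.8 kW.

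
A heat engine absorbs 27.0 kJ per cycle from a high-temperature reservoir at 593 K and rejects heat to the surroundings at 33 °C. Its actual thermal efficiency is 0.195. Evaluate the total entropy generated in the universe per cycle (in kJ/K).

T_C = 33 °C → 33 + 273.15 = 306.15 K.
W = η·Q_H = 0.195 × 27.0 = 5.265 kJ, so Q_C = Q_H − W = 21.73 kJ.
Entropy balance on the reservoirs: −Q_H/T_H = -0.04553 kJ/K, +Q_C/T_C = 0.07099 kJ/K.
ΔS_univ = −Q_H/T_H + Q_C/T_C = 0.0255 kJ/K (> 0, since η = 0.195 < η_Carnot = 0.484).

ΔS_univ ≈ 0.0255 kJ/K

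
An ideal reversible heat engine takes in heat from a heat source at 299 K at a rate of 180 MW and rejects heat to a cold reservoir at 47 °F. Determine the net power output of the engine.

Ẇ ≈ 10.5 MW

T_C = 47 °F → (47 − 32) × 5/9 = 8.33 °C = 281.48 K.
Carnot efficiency: η = 1 − T_C/T_H = 1 − 281.48/299.00 = 0.0586.
W = η·Q_H = 0.0586 × 180 = 10.5 MW.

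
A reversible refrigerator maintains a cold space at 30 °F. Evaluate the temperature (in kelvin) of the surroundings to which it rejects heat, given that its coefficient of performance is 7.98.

T_H ≈ 306 K

T_C = 30 °F → (30 − 32) × 5/9 = -1.11 °C = 272.04 K.
COP_R = T_C/(T_H − T_C) ⇒ T_H = T_C·(1 + 1/COP_R) = 272.04 × (1 + 1/7.98) = 306 K.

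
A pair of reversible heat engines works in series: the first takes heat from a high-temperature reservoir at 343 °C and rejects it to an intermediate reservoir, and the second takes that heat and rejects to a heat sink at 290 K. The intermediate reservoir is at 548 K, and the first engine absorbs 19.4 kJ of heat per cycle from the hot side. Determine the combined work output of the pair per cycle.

W_total ≈ 10.27 kJ

T_H = 343 °C → 343 + 273.15 = 616.15 K.
Two reversible stages in series are equivalent to a single Carnot engine between T_H and T_C, so η_total = 1 − T_C/T_H = 1 − 290.00/616.15 = 0.5293.
W_total = η_total · Q_H = 0.5293 × 19.4 = 10.27 kJ.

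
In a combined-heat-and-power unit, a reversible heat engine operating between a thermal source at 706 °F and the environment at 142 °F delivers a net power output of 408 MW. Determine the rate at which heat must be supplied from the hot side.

T_H = 706 °F → (706 − 32) × 5/9 = 374.44 °C = 647.59 K.
T_C = 142 °F → (142 − 32) × 5/9 = 61.11 °C = 334.26 K.
Since the cycle is reversible, η = 1 − T_C/T_H = 1 − 334.26/647.59 = 0.4838.
Q_H = W/η = 408/0.4838 = 843.3 MW.

Q̇_H ≈ 843.3 MW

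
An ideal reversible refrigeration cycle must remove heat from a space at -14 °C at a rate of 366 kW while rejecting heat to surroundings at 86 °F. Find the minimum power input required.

Ẇ_in ≈ 62.14 kW

T_H = 86 °F → (86 − 32) × 5/9 = 30.00 °C = 303.15 K.
T_C = -14 °C → -14 + 273.15 = 259.15 K.
Carnot COP: COP_R = T_C/(T_H − T_C) = 259.15/44.00 = 5.8898.
W = Q_C/COP_R = 366/5.8898 = 62.14 kW.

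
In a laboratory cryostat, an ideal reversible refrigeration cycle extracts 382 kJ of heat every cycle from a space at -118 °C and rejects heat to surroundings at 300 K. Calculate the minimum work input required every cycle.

T_C = -118 °C → -118 + 273.15 = 155.15 K.
Carnot COP: COP_R = T_C/(T_H − T_C) = 155.15/144.85 = 1.0711.
W = Q_C/COP_R = 382/1.0711 = 357 kJ.

W_in ≈ 357 kJ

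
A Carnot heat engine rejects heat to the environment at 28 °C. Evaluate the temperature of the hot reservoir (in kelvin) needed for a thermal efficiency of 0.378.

T_C = 28 °C → 28 + 273.15 = 301.15 K.
From η = 1 − T_C/T_H, solving for T_H gives T_H = T_C/(1 − η) = 301.15/(1 − 0.378) = 484 K.

T_H ≈ 484 K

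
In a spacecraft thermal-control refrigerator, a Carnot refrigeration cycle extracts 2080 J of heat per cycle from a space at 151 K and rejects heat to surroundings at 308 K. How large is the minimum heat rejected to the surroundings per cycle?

Q_H ≈ 4240 J

For a reversible cycle Q_H/Q_C = T_H/T_C, so Q_H = Q_C·T_H/T_C = 2080 × 308.00/151.00 = 4240 J.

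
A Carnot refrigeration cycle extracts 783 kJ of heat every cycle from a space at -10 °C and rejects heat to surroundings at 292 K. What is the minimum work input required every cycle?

T_C = -10 °C → -10 + 273.15 = 263.15 K.
Carnot COP: COP_R = T_C/(T_H − T_C) = 263.15/28.85 = 9.1213.
W = Q_C/COP_R = 783/9.1213 = 85.8 kJ.

W_in ≈ 85.8 kJ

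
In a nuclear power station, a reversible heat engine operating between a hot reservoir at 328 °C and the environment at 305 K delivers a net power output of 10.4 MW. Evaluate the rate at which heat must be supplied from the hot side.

T_H = 328 °C → 328 + 273.15 = 601.15 K.
η_rev = 1 − T_C/T_H = 1 − 305.00/601.15 = 0.4926.
Q_H = W/η = 10.4/0.4926 = 21.1 MW.

Q̇_H ≈ 21.1 MW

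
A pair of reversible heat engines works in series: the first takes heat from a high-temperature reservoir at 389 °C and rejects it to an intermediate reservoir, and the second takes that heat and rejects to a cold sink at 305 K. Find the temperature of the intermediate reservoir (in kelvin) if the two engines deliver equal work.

T_m ≈ 484 K

T_H = 389 °C → 389 + 273.15 = 662.15 K.
For reversible stages Q_m = Q_H·(T_m/T_H). Setting W₁ = Q_H(1 − T_m/T_H) equal to W₂ = Q_m(1 − T_C/T_m) = Q_H·(T_m − T_C)/T_H gives T_H − T_m = T_m − T_C, so T_m = (T_H + T_C)/2 = (662.15 + 305.00)/2 = 484 K.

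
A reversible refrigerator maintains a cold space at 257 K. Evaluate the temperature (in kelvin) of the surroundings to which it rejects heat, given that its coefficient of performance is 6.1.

T_H ≈ 299 K

COP_R = T_C/(T_H − T_C) ⇒ T_H = T_C·(1 + 1/COP_R) = 257.00 × (1 + 1/6.1) = 299 K.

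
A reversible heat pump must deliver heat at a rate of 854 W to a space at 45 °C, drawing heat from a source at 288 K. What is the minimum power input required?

T_H = 45 °C → 45 + 273.15 = 318.15 K.
The Carnot heat-pump COP is COP_HP = T_H/(T_H − T_C) = 318.15/30.15 = 10.5522.
W = Q_H/COP_HP = 854/10.5522 = 80.9 W.

Ẇ_in ≈ 80.9 W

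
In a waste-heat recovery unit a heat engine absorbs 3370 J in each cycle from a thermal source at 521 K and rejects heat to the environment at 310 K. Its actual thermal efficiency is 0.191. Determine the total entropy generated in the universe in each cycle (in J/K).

ΔS_univ ≈ 2.33 J/K

W = η·Q_H = 0.191 × 3370 = 643.7 J, so Q_C = Q_H − W = 2726 J.
Entropy balance on the reservoirs: −Q_H/T_H = -6.468 J/K, +Q_C/T_C = 8.795 J/K.
ΔS_univ = −Q_H/T_H + Q_C/T_C = 2.33 J/K (> 0, since η = 0.191 < η_Carnot = 0.405).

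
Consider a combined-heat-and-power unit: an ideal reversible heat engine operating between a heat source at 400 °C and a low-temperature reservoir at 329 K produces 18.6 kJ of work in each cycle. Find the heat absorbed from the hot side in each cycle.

Q_H ≈ 36.4 kJ

T_H = 400 °C → 400 + 273.15 = 673.15 K.
The Carnot efficiency is η = 1 − T_C/T_H = 1 − 329.00/673.15 = 0.5113.
Q_H = W/η = 18.6/0.5113 = 36.4 kJ.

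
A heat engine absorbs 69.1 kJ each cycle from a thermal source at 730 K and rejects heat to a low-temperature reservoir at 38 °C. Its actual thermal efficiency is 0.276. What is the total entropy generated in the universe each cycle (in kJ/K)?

T_C = 38 °C → 38 + 273.15 = 311.15 K.
W = η·Q_H = 0.276 × 69.1 = 19.07 kJ, so Q_C = Q_H − W = 50.03 kJ.
The hot reservoir loses entropy Q_H/T_H = 69.1/730.00 = 0.09466 kJ/K; the cold reservoir gains Q_C/T_C = 50.03/311.15 = 0.1608 kJ/K.
ΔS_univ = −Q_H/T_H + Q_C/T_C = 0.0661 kJ/K (> 0, since η = 0.276 < η_Carnot = 0.574).

ΔS_univ ≈ 0.0661 kJ/K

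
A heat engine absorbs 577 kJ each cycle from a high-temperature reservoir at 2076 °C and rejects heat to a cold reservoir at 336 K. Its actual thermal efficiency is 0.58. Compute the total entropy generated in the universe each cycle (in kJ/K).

T_H = 2076 °C → 2076 + 273.15 = 2349.15 K.
W = η·Q_H = 0.58 × 577 = 334.7 kJ, so Q_C = Q_H − W = 242.3 kJ.
Reservoir entropy changes: ΔS_H = −Q_H/T_H = −577/2349.15 = -0.2456 kJ/K and ΔS_C = +Q_C/T_C = 242.3/336.00 = 0.7213 kJ/K.
ΔS_univ = −Q_H/T_H + Q_C/T_C = 0.476 kJ/K (> 0, since η = 0.58 < η_Carnot = 0.857).

ΔS_univ ≈ 0.476 kJ/K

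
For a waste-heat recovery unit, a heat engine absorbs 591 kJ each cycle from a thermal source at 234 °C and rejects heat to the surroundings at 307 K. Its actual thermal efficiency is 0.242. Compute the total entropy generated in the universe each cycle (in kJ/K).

ΔS_univ ≈ 0.2939 kJ/K

T_H = 234 °C → 234 + 273.15 = 507.15 K.
W = η·Q_H = 0.242 × 591 = 143.0 kJ, so Q_C = Q_H − W = 448.0 kJ.
Reservoir entropy changes: ΔS_H = −Q_H/T_H = −591/507.15 = -1.165 kJ/K and ΔS_C = +Q_C/T_C = 448.0/307.00 = 1.459 kJ/K.
ΔS_univ = −Q_H/T_H + Q_C/T_C = 0.2939 kJ/K (> 0, since η = 0.242 < η_Carnot = 0.395).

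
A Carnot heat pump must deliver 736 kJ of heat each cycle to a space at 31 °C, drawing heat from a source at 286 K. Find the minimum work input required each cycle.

W_in ≈ 43.9 kJ

T_H = 31 °C → 31 + 273.15 = 304.15 K.
Reversible heating COP: COP_HP = T_H/(T_H − T_C) = 304.15/18.15 = 16.7576.
W = Q_H/COP_HP = 736/16.7576 = 43.9 kJ.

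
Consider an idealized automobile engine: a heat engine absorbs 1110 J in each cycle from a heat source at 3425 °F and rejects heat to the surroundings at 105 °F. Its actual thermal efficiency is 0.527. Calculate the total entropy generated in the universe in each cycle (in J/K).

ΔS_univ ≈ 1.16 J/K

T_H = 3425 °F → (3425 − 32) × 5/9 = 1885.00 °C = 2158.15 K.
T_C = 105 °F → (105 − 32) × 5/9 = 40.56 °C = 313.71 K.
W = η·Q_H = 0.527 × 1110 = 585.0 J, so Q_C = Q_H − W = 525.0 J.
Reservoir entropy changes: ΔS_H = −Q_H/T_H = −1110/2158.15 = -0.5143 J/K and ΔS_C = +Q_C/T_C = 525.0/313.71 = 1.674 J/K.
ΔS_univ = −Q_H/T_H + Q_C/T_C = 1.16 J/K (> 0, since η = 0.527 < η_Carnot = 0.855).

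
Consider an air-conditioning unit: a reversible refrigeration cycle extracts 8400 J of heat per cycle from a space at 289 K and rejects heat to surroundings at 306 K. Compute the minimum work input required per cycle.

Carnot COP: COP_R = T_C/(T_H − T_C) = 289.00/17.00 = 17.0000.
W = Q_C/COP_R = 8400/17.0000 = 494.1 J.

W_in ≈ 494.1 J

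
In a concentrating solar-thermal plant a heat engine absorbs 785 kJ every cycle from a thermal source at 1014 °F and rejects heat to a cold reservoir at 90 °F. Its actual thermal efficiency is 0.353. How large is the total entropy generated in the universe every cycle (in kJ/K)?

ΔS_univ ≈ 0.704 kJ/K

T_H = 1014 °F → (1014 − 32) × 5/9 = 545.56 °C = 818.71 K.
T_C = 90 °F → (90 − 32) × 5/9 = 32.22 °C = 305.37 K.
W = η·Q_H = 0.353 × 785 = 277.1 kJ, so Q_C = Q_H − W = 507.9 kJ.
The hot reservoir loses entropy Q_H/T_H = 785/818.71 = 0.9588 kJ/K; the cold reservoir gains Q_C/T_C = 507.9/305.37 = 1.663 kJ/K.
ΔS_univ = −Q_H/T_H + Q_C/T_C = 0.704 kJ/K (> 0, since η = 0.353 < η_Carnot = 0.627).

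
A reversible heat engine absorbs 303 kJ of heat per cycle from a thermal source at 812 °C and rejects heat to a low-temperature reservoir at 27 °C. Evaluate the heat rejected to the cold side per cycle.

Q_C ≈ 83.81 kJ

T_H = 812 °C → 812 + 273.15 = 1085.15 K.
T_C = 27 °C → 27 + 273.15 = 300.15 K.
Carnot efficiency: η = 1 − T_C/T_H = 1 − 300.15/1085.15 = 0.7234.
For a reversible cycle Q_C/Q_H = T_C/T_H, so Q_C = 303 × 300.15/1085.15 = 83.81 kJ.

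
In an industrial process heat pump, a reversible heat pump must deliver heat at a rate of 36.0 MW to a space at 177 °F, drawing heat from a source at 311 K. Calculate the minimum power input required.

Ẇ_in ≈ 4.35 MW

T_H = 177 °F → (177 − 32) × 5/9 = 80.56 °C = 353.71 K.
For a reversible heat pump, COP_HP = T_H/(T_H − T_C) = 353.71/42.71 = 8.2824.
W = Q_H/COP_HP = 36.0/8.2824 = 4.35 MW.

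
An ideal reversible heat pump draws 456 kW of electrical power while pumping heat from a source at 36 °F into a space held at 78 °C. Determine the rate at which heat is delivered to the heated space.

Q̇_H ≈ 2113 kW

T_H = 78 °C → 78 + 273.15 = 351.15 K.
T_C = 36 °F → (36 − 32) × 5/9 = 2.22 °C = 275.37 K.
For a reversible heat pump, COP_HP = T_H/(T_H − T_C) = 351.15/75.78 = 4.6339.
Q_H = COP_HP · W = 4.6339 × 456 = 2113 kW.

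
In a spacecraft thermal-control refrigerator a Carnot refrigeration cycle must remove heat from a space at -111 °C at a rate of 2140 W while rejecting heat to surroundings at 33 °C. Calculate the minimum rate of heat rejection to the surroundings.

Q̇_H ≈ 4040 W

T_H = 33 °C → 33 + 273.15 = 306.15 K.
T_C = -111 °C → -111 + 273.15 = 162.15 K.
For a reversible cycle Q_H/Q_C = T_H/T_C, so Q_H = Q_C·T_H/T_C = 2140 × 306.15/162.15 = 4040 W.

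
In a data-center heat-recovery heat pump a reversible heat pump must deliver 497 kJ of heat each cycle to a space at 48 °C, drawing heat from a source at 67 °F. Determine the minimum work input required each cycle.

T_H = 48 °C → 48 + 273.15 = 321.15 K.
T_C = 67 °F → (67 − 32) × 5/9 = 19.44 °C = 292.59 K.
The Carnot heat-pump COP is COP_HP = T_H/(T_H − T_C) = 321.15/28.56 = 11.2465.
W = Q_H/COP_HP = 497/11.2465 = 44.2 kJ.

W_in ≈ 44.2 kJ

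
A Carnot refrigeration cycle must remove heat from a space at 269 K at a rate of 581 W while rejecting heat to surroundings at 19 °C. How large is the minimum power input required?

T_H = 19 °C → 19 + 273.15 = 292.15 K.
COP_R = T_C/(T_H − T_C) = 269.00/23.15 = 11.6199.
W = Q_C/COP_R = 581/11.6199 = 50.00 W.

Ẇ_in ≈ 50.00 W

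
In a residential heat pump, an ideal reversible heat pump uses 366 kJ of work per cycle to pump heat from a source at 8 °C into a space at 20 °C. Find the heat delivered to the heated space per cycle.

T_H = 20 °C → 20 + 273.15 = 293.15 K.
T_C = 8 °C → 8 + 273.15 = 281.15 K.
Reversible heating COP: COP_HP = T_H/(T_H − T_C) = 293.15/12.00 = 24.4292.
Q_H = COP_HP · W = 24.4292 × 366 = 8940 kJ.

Q_H ≈ 8940 kJ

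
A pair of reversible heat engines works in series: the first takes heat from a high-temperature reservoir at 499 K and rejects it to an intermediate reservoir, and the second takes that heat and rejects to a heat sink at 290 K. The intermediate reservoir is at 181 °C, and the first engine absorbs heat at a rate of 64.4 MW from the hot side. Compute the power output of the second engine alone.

Ẇ₂ ≈ 21.2 MW

T_m = 181 °C → 181 + 273.15 = 454.15 K.
Heat entering the second stage: Q_m = Q_H·(T_m/T_H) = 64.4 × 454.15/499.00 = 58.6 MW.
Second-stage efficiency η₂ = 1 − T_C/T_m = 1 − 290.00/454.15 = 0.3614, so W₂ = η₂·Q_m = 21.2 MW.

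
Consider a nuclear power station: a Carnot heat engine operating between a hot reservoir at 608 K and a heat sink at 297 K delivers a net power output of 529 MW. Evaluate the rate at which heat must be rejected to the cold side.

For a reversible engine, η = 1 − T_C/T_H = 1 − 297.00/608.00 = 0.5115.
Since Q_C/Q_H = T_C/T_H and Q_H = W/η, Q_C = W·T_C/(T_H − T_C) = 529 × 297.00/311.00 = 505.2 MW.

Q̇_C ≈ 505.2 MW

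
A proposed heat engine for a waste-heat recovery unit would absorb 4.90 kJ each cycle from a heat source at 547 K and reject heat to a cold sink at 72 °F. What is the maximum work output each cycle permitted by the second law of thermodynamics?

W_max ≈ 2.25 kJ

T_C = 72 °F → (72 − 32) × 5/9 = 22.22 °C = 295.37 K.
By the Carnot theorem, η_max = 1 − T_C/T_H = 1 − 295.37/547.00 = 0.4600.
W_max = η_max · Q_H = 0.4600 × 4.90 = 2.25 kJ.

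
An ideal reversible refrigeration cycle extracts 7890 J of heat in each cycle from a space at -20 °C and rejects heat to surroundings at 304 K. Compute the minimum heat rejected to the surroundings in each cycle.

T_C = -20 °C → -20 + 273.15 = 253.15 K.
For a reversible cycle Q_H/Q_C = T_H/T_C, so Q_H = Q_C·T_H/T_C = 7890 × 304.00/253.15 = 9470 J.

Q_H ≈ 9470 J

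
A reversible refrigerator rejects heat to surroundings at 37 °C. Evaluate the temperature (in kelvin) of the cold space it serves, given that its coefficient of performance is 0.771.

T_C ≈ 135 K

T_H = 37 °C → 37 + 273.15 = 310.15 K.
COP_R = T_C/(T_H − T_C) ⇒ T_C = T_H·COP_R/(1 + COP_R) = 310.15 × 0.771/(1 + 0.771) = 135 K.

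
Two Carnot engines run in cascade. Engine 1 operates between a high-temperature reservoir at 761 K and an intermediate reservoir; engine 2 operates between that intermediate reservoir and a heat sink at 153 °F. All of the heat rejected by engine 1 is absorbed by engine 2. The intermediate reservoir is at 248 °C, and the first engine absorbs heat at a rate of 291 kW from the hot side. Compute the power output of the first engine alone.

T_C = 153 °F → (153 − 32) × 5/9 = 67.22 °C = 340.37 K.
T_m = 248 °C → 248 + 273.15 = 521.15 K.
First-stage efficiency η₁ = 1 − T_m/T_H = 1 − 521.15/761.00 = 0.3152.
W₁ = η₁·Q_H = 0.3152 × 291 = 91.72 kW.

Ẇ₁ ≈ 91.72 kW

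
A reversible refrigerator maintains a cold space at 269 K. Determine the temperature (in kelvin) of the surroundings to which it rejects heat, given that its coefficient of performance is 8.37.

T_H ≈ 301.1 K

COP_R = T_C/(T_H − T_C) ⇒ T_H = T_C·(1 + 1/COP_R) = 269.00 × (1 + 1/8.37) = 301.1 K.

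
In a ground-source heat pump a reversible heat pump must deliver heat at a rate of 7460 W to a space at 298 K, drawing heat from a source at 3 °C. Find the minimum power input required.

T_C = 3 °C → 3 + 273.15 = 276.15 K.
Reversible heating COP: COP_HP = T_H/(T_H − T_C) = 298.00/21.85 = 13.6384.
W = Q_H/COP_HP = 7460/13.6384 = 547 W.

Ẇ_in ≈ 547 W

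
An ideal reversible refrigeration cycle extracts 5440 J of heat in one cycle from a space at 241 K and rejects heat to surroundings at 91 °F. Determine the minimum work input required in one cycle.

W_in ≈ 1470 J

T_H = 91 °F → (91 − 32) × 5/9 = 32.78 °C = 305.93 K.
Carnot COP: COP_R = T_C/(T_H − T_C) = 241.00/64.93 = 3.7118.
W = Q_C/COP_R = 5440/3.7118 = 1470 J.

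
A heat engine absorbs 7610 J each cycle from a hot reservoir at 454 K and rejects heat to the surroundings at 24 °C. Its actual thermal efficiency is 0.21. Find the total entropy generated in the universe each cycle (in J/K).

ΔS_univ ≈ 3.47 J/K

T_C = 24 °C → 24 + 273.15 = 297.15 K.
W = η·Q_H = 0.21 × 7610 = 1598 J, so Q_C = Q_H − W = 6012 J.
The hot reservoir loses entropy Q_H/T_H = 7610/454.00 = 16.76 J/K; the cold reservoir gains Q_C/T_C = 6012/297.15 = 20.23 J/K.
ΔS_univ = −Q_H/T_H + Q_C/T_C = 3.47 J/K (> 0, since η = 0.21 < η_Carnot = 0.345).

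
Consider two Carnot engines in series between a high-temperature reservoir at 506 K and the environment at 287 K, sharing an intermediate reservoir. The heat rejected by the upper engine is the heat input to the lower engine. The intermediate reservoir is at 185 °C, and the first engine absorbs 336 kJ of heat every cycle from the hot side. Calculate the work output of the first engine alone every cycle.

T_m = 185 °C → 185 + 273.15 = 458.15 K.
First-stage efficiency η₁ = 1 − T_m/T_H = 1 − 458.15/506.00 = 0.0946.
W₁ = η₁·Q_H = 0.0946 × 336 = 31.8 kJ.

W₁ ≈ 31.8 kJ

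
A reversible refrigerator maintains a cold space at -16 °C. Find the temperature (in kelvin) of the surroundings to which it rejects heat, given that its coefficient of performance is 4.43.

T_C = -16 °C → -16 + 273.15 = 257.15 K.
COP_R = T_C/(T_H − T_C) ⇒ T_H = T_C·(1 + 1/COP_R) = 257.15 × (1 + 1/4.43) = 315 K.

T_H ≈ 315 K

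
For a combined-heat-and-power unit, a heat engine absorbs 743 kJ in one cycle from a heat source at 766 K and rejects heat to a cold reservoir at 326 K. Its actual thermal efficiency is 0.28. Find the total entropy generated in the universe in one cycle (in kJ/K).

W = η·Q_H = 0.28 × 743 = 208.0 kJ, so Q_C = Q_H − W = 535.0 kJ.
The hot reservoir loses entropy Q_H/T_H = 743/766.00 = 0.9700 kJ/K; the cold reservoir gains Q_C/T_C = 535.0/326.00 = 1.641 kJ/K.
ΔS_univ = −Q_H/T_H + Q_C/T_C = 0.671 kJ/K (> 0, since η = 0.28 < η_Carnot = 0.574).

ΔS_univ ≈ 0.671 kJ/K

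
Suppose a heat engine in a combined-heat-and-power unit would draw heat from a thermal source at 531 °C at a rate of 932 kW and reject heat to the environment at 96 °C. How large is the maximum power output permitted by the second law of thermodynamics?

T_H = 531 °C → 531 + 273.15 = 804.15 K.
T_C = 96 °C → 96 + 273.15 = 369.15 K.
No engine can exceed the Carnot limit: η_max = 1 − T_C/T_H = 1 − 369.15/804.15 = 0.5409.
W_max = η_max · Q_H = 0.5409 × 932 = 504 kW.

Ẇ_max ≈ 504 kW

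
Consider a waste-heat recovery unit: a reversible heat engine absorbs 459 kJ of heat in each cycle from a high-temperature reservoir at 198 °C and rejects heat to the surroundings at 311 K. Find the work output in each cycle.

T_H = 198 °C → 198 + 273.15 = 471.15 K.
For a reversible engine, η = 1 − T_C/T_H = 1 − 311.00/471.15 = 0.3399.
W = η·Q_H = 0.3399 × 459 = 156 kJ.

W ≈ 156 kJ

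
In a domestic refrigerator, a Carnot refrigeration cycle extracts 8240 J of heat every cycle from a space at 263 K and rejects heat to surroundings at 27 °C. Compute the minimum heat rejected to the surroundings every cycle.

Q_H ≈ 9400 J

T_H = 27 °C → 27 + 273.15 = 300.15 K.
For a reversible cycle Q_H/Q_C = T_H/T_C, so Q_H = Q_C·T_H/T_C = 8240 × 300.15/263.00 = 9400 J.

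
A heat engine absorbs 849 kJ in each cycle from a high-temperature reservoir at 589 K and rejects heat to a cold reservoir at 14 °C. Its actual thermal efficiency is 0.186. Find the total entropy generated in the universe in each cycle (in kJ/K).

T_C = 14 °C → 14 + 273.15 = 287.15 K.
W = η·Q_H = 0.186 × 849 = 157.9 kJ, so Q_C = Q_H − W = 691.1 kJ.
Reservoir entropy changes: ΔS_H = −Q_H/T_H = −849/589.00 = -1.441 kJ/K and ΔS_C = +Q_C/T_C = 691.1/287.15 = 2.407 kJ/K.
ΔS_univ = −Q_H/T_H + Q_C/T_C = 0.9653 kJ/K (> 0, since η = 0.186 < η_Carnot = 0.512).

ΔS_univ ≈ 0.9653 kJ/K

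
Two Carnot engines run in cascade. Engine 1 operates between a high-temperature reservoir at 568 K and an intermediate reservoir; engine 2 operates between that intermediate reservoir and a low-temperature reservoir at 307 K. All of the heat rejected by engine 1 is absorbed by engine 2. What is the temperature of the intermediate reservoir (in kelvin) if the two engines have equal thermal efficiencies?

Equal efficiencies require 1 − T_m/T_H = 1 − T_C/T_m, i.e. T_m/T_H = T_C/T_m, so T_m = √(T_H·T_C) = √(568.00 × 307.00) = 418 K.

T_m ≈ 418 K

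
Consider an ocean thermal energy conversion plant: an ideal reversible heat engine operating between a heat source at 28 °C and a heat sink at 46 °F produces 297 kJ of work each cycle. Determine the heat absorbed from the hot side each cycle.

Q_H ≈ 4420 kJ

T_H = 28 °C → 28 + 273.15 = 301.15 K.
T_C = 46 °F → (46 − 32) × 5/9 = 7.78 °C = 280.93 K.
Since the cycle is reversible, η = 1 − T_C/T_H = 1 − 280.93/301.15 = 0.0671.
Q_H = W/η = 297/0.0671 = 4420 kJ.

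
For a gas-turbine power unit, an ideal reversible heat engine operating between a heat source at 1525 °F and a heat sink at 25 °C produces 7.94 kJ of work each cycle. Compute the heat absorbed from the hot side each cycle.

Q_H ≈ 10.9 kJ

T_H = 1525 °F → (1525 − 32) × 5/9 = 829.44 °C = 1102.59 K.
T_C = 25 °C → 25 + 273.15 = 298.15 K.
The Carnot efficiency is η = 1 − T_C/T_H = 1 − 298.15/1102.59 = 0.7296.
Q_H = W/η = 7.94/0.7296 = 10.9 kJ.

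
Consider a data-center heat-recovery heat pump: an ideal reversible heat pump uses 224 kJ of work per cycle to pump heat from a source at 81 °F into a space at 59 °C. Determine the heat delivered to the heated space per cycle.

T_H = 59 °C → 59 + 273.15 = 332.15 K.
T_C = 81 °F → (81 − 32) × 5/9 = 27.22 °C = 300.37 K.
For a reversible heat pump, COP_HP = T_H/(T_H − T_C) = 332.15/31.78 = 10.4523.
Q_H = COP_HP · W = 10.4523 × 224 = 2340 kJ.

Q_H ≈ 2340 kJ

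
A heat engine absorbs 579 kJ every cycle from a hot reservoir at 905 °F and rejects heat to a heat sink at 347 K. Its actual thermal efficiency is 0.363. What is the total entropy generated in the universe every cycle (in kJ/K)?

T_H = 905 °F → (905 − 32) × 5/9 = 485.00 °C = 758.15 K.
W = η·Q_H = 0.363 × 579 = 210.2 kJ, so Q_C = Q_H − W = 368.8 kJ.
Entropy balance on the reservoirs: −Q_H/T_H = -0.7637 kJ/K, +Q_C/T_C = 1.063 kJ/K.
ΔS_univ = −Q_H/T_H + Q_C/T_C = 0.299 kJ/K (> 0, since η = 0.363 < η_Carnot = 0.542).

ΔS_univ ≈ 0.299 kJ/K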